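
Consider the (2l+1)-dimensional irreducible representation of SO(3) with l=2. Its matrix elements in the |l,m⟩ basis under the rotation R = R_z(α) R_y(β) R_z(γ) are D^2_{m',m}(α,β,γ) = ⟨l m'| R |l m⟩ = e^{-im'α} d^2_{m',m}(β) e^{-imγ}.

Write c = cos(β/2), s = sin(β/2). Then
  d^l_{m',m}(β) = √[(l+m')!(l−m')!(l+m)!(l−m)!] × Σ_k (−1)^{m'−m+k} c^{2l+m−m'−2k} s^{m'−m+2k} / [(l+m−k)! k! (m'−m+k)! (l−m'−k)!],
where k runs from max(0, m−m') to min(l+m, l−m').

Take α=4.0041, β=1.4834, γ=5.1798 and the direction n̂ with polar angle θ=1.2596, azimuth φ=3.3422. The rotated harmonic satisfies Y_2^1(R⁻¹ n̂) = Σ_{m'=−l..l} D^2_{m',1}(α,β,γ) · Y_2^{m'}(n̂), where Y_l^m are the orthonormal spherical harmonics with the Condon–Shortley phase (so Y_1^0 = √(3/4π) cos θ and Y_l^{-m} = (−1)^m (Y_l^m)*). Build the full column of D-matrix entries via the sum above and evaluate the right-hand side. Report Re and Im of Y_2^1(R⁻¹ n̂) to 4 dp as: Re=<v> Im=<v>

Need the full column D^2_{m',1} for m'=−2..2 at α=4.0041, β=1.4834, γ=5.1798.
cos(β/2)=0.737321, sin(β/2)=0.675542
d^2_{-2,1}: single k=3 term ⇒ +0.454616;  D = -0.432501+0.140066i
d^2_{-1,1}: k∈[2..3] ⇒ +0.744286 -0.208262 = +0.536024;  D = +0.206314-0.494728i
d^2_{0,1}: k∈[1..2] ⇒ +0.663282 -0.556788 = +0.106494;  D = +0.047984+0.095071i
d^2_{1,1}: k∈[0..1] ⇒ +0.295547 -0.744286 = -0.448739;  D = +0.435783+0.107049i
d^2_{2,1}: single k=0 term ⇒ -0.541568;  D = -0.440257+0.315388i
Y_2^{m'}(θ=1.2596,φ=3.3422) and Σ D·Y over m':
  (-0.4325+0.1401i)·(+0.3223-0.1367i)  (+0.2063-0.4947i)·(-0.2207+0.0449i)  (+0.0480+0.0951i)·(-0.2267+0.0000i)  (+0.4358+0.1070i)·(+0.2207+0.0449i)  (-0.4403+0.3154i)·(+0.3223+0.1367i)
Y_2^1(R⁻¹ n̂) = -0.248065+0.285772i

Re=-0.2481 Im=0.2858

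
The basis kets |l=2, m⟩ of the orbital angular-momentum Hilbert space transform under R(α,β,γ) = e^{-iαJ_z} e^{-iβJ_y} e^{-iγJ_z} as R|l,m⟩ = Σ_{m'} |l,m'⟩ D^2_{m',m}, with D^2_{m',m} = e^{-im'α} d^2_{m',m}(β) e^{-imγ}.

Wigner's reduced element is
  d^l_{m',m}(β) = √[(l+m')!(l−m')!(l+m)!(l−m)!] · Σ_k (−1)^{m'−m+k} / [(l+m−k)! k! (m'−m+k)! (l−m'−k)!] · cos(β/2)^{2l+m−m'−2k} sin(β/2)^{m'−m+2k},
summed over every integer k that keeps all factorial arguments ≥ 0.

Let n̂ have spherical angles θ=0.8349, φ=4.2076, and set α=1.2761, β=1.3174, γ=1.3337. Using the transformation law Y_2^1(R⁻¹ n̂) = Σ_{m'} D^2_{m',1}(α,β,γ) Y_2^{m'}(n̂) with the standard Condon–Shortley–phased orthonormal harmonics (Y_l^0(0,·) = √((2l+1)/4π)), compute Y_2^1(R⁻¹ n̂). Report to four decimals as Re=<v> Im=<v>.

Need the full column D^2_{m',1} for m'=−2..2 at α=1.2761, β=1.3174, γ=1.3337.
cos(β/2)=0.790789, sin(β/2)=0.612089
d^2_{-2,1}: single k=3 term ⇒ +0.362689;  D = +0.125147+0.340414i
d^2_{-1,1}: k∈[2..3] ⇒ +0.702865 -0.140365 = +0.562500;  D = +0.561567-0.032382i
d^2_{0,1}: k∈[1..2] ⇒ +0.741433 -0.444202 = +0.297231;  D = +0.069814-0.288915i
d^2_{1,1}: k∈[0..1] ⇒ +0.391058 -0.702865 = -0.311806;  D = +0.268746+0.158110i
d^2_{2,1}: single k=0 term ⇒ -0.605377;  D = +0.445290-0.410120i
Y_2^{m'}(θ=0.8349,φ=4.2076) and Σ D·Y over m':
  (+0.1251+0.3404i)·(-0.1130-0.1797i)  (+0.5616-0.0324i)·(-0.1859+0.3364i)  (+0.0698-0.2889i)·(+0.1109+0.0000i)  (+0.2687+0.1581i)·(+0.1859+0.3364i)  (+0.4453-0.4101i)·(-0.1130+0.1797i)
Y_2^1(R⁻¹ n̂) = -0.018570+0.348107i

Re=-0.0186 Im=0.3481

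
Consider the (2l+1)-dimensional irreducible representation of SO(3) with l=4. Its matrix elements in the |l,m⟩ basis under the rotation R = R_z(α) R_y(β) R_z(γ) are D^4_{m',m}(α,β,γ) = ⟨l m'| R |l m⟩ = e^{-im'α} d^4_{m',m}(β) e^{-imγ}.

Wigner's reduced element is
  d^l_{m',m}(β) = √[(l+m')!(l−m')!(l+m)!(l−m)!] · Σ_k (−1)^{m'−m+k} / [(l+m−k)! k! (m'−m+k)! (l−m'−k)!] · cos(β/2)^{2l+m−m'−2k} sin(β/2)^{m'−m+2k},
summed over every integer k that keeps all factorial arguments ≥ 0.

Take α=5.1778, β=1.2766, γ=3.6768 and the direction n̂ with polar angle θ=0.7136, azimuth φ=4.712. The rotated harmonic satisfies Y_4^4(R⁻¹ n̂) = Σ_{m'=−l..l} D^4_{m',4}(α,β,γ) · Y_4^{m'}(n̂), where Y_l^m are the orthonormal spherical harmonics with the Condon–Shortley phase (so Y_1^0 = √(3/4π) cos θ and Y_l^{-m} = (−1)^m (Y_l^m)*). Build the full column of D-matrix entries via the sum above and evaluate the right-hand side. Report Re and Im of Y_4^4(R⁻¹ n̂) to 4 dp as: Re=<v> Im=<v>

Re=0.0672 Im=-0.0129

Need the full column D^4_{m',4} for m'=−4..4 at α=5.1778, β=1.2766, γ=3.6768.
cos(β/2)=0.803110, sin(β/2)=0.595831
d^4_{-4,4}: single k=8 term ⇒ +0.015885;  D = +0.015270-0.004377i
d^4_{-3,4}: single k=7 term ⇒ +0.060559;  D = +0.041040+0.044533i
d^4_{-2,4}: single k=6 term ⇒ +0.152710;  D = -0.053909+0.142878i
d^4_{-1,4}: single k=5 term ⇒ +0.291095;  D = -0.289503+0.030399i
d^4_{0,4}: single k=4 term ⇒ +0.438673;  D = -0.236734-0.369312i
d^4_{1,4}: single k=3 term ⇒ +0.528857;  D = +0.269793-0.454864i
d^4_{2,4}: single k=2 term ⇒ +0.504051;  D = +0.502819+0.035225i
d^4_{3,4}: single k=1 term ⇒ +0.363156;  D = +0.139903+0.335126i
d^4_{4,4}: single k=0 term ⇒ +0.173061;  D = -0.112796+0.131252i
Y_4^{m'}(θ=0.7136,φ=4.712) and Σ D·Y over m':
  (+0.0153-0.0044i)·(+0.0812+0.0001i)  (+0.0410+0.0445i)·(+0.0003-0.2654i)  (-0.0539+0.1429i)·(-0.4301-0.0003i)  (-0.2895+0.0304i)·(-0.0001+0.2343i)  (-0.2367-0.3693i)·(-0.2870+0.0000i)  (+0.2698-0.4549i)·(+0.0001+0.2343i)  (+0.5028+0.0352i)·(-0.4301+0.0003i)  (+0.1399+0.3351i)·(-0.0003-0.2654i)  (-0.1128+0.1313i)·(+0.0812-0.0001i)
Y_4^4(R⁻¹ n̂) = +0.067227-0.012871i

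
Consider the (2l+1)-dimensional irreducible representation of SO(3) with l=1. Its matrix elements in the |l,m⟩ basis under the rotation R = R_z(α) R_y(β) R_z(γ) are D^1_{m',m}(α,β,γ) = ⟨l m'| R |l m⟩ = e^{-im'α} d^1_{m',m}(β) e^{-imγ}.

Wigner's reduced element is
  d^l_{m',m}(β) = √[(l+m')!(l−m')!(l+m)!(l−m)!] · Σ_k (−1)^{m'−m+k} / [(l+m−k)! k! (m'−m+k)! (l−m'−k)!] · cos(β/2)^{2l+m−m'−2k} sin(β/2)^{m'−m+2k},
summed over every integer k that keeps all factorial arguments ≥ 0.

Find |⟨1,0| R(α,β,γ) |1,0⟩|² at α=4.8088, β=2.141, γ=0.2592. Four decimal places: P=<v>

D^1_{0,0}(4.8088,2.141,0.2592) = e^{-i·0·4.8088}·d^1_{0,0}(2.141)·e^{-i·0·0.2592}. Compute d first:
Half-angle: c=0.479686, s=0.877440. N=√(1·1·1·1)=1.000000
The bounds max(0,m−m')=0 and min(l+m,l−m')=1 give 2 terms
  k=0: (−1)^0·1.0000/(1)·0.4797^2·0.8774^0 = +0.230098
  k=1: (−1)^1·1.0000/(1)·0.4797^0·0.8774^2 = -0.769902
d^1_{0,0}(2.141) = +0.230098 -0.769902 = -0.539804
|D^1_{0,0}|² = |d^1_{0,0}(β)|² = (-0.539804)² = 0.291388 (the z-rotation phases have unit modulus)

P=0.2914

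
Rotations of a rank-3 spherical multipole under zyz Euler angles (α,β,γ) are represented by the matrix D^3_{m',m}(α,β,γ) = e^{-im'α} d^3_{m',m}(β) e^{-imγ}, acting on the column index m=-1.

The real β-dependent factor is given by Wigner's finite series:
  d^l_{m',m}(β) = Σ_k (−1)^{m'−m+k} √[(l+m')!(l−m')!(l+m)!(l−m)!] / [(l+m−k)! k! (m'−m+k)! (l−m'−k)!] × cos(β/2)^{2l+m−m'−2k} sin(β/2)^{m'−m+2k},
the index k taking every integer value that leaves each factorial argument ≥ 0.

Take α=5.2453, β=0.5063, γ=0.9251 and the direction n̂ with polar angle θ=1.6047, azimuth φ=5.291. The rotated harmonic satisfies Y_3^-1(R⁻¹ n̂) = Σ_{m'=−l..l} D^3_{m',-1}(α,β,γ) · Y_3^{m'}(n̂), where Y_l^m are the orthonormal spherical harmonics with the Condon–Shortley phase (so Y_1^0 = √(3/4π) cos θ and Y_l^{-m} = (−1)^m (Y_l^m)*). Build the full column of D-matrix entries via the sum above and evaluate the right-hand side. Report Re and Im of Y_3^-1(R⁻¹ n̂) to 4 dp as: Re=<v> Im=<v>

Need the full column D^3_{m',-1} for m'=−3..3 at α=5.2453, β=0.5063, γ=0.9251.
cos(β/2)=0.968128, sin(β/2)=0.250455
d^3_{-3,-1}: single k=2 term ⇒ +0.213420;  D = -0.123615-0.173976i
d^3_{-2,-1}: k∈[1..2] ⇒ +0.673587 -0.090161 = +0.583427;  D = +0.237965-0.532691i
d^3_{-1,-1}: k∈[0..2] ⇒ +0.823375 -0.440839 +0.022128 = +0.404663;  D = +0.402092-0.045543i
d^3_{0,-1}: k∈[0..2] ⇒ -0.737878 +0.148149 -0.003305 = -0.593034;  D = -0.356861-0.473645i
d^3_{1,-1}: k∈[0..2] ⇒ +0.330630 -0.029503 +0.000247 = +0.301373;  D = -0.115188+0.278491i
d^3_{2,-1}: k∈[0..1] ⇒ -0.090161 +0.003017 = -0.087144;  D = +0.086282-0.012223i
d^3_{3,-1}: single k=0 term ⇒ +0.014283;  D = -0.008910-0.011163i
Y_3^{m'}(θ=1.6047,φ=5.291) and Σ D·Y over m':
  (-0.1236-0.1740i)·(-0.4108+0.0684i)  (+0.2380-0.5327i)·(+0.0139-0.0317i)  (+0.4021-0.0455i)·(-0.1756-0.2689i)  (-0.3569-0.4736i)·(+0.0379+0.0000i)  (-0.1152+0.2785i)·(+0.1756-0.2689i)  (+0.0863-0.0122i)·(+0.0139+0.0317i)  (-0.0089-0.0112i)·(+0.4108+0.0684i)
Y_3^-1(R⁻¹ n̂) = +0.006083+0.007267i

Re=0.0061 Im=0.0073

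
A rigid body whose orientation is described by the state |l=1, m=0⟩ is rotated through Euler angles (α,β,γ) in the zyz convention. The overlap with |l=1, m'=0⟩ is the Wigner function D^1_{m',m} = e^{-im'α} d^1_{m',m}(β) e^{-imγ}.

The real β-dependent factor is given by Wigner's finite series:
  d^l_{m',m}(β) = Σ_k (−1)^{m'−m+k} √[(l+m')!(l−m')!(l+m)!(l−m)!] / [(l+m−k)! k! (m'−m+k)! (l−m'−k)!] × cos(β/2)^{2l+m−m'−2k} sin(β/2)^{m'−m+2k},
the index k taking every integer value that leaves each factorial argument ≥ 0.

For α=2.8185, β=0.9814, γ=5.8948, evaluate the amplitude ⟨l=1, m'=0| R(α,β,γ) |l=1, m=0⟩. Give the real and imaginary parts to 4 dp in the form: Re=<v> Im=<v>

D^1_{0,0}(2.8185,0.9814,5.8948) = e^{-i·0·2.8185}·d^1_{0,0}(0.9814)·e^{-i·0·5.8948}. Compute d first:
c=cos(0.9814/2)=0.882003, s=sin(0.9814/2)=0.471243; N=√[1·1·1·1]=1.000000
The bounds max(0,m−m')=0 and min(l+m,l−m')=1 give 2 terms
  k=0: (−1)^0·1.0000/(1)·0.8820^2·0.4712^0 = +0.777930
  k=1: (−1)^1·1.0000/(1)·0.8820^0·0.4712^2 = -0.222070
d^1_{0,0}(0.9814) = +0.777930 -0.222070 = +0.555859
Phases: e^{-i·(0)·2.8185}=+1.000000+0.000000i, e^{-i·(0)·5.8948}=+1.000000+0.000000i ⇒ D=+0.555859+0.000000i

Re=0.5559 Im=0.0000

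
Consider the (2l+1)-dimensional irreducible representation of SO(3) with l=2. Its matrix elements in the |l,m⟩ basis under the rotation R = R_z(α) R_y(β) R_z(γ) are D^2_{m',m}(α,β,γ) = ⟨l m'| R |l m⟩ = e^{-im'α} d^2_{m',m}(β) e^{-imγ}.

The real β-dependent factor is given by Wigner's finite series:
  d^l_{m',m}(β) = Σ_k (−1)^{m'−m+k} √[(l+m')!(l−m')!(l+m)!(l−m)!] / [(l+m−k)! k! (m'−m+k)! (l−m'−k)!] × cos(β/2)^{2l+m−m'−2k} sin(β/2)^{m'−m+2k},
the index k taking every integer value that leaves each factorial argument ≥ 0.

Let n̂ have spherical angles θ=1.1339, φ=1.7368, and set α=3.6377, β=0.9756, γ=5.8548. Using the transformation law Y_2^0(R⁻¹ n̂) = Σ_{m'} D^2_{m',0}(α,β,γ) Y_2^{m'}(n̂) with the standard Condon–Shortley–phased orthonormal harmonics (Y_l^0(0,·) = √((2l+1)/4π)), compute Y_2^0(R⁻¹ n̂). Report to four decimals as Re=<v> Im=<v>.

Re=-0.3154 Im=0.0000

Need the full column D^2_{m',0} for m'=−2..2 at α=3.6377, β=0.9756, γ=5.8548.
cos(β/2)=0.883366, sin(β/2)=0.468684
d^2_{-2,0}: single k=2 term ⇒ +0.419872;  D = +0.229601+0.351533i
d^2_{-1,0}: k∈[1..2] ⇒ +0.791366 -0.222769 = +0.568597;  D = -0.500048-0.270655i
d^2_{0,0}: k∈[0..2] ⇒ +0.608924 -0.685648 +0.048252 = -0.028471;  D = -0.028471+0.000000i
d^2_{1,0}: k∈[0..1] ⇒ -0.791366 +0.222769 = -0.568597;  D = +0.500048-0.270655i
d^2_{2,0}: single k=0 term ⇒ +0.419872;  D = +0.229601-0.351533i
Y_2^{m'}(θ=1.1339,φ=1.7368) and Σ D·Y over m':
  (+0.2296+0.3515i)·(-0.2998+0.1034i)  (-0.5000-0.2707i)·(-0.0489-0.2921i)  (-0.0285+0.0000i)·(-0.1460+0.0000i)  (+0.5000-0.2707i)·(+0.0489-0.2921i)  (+0.2296-0.3515i)·(-0.2998-0.1034i)
Y_2^0(R⁻¹ n̂) = -0.315358+0.000000i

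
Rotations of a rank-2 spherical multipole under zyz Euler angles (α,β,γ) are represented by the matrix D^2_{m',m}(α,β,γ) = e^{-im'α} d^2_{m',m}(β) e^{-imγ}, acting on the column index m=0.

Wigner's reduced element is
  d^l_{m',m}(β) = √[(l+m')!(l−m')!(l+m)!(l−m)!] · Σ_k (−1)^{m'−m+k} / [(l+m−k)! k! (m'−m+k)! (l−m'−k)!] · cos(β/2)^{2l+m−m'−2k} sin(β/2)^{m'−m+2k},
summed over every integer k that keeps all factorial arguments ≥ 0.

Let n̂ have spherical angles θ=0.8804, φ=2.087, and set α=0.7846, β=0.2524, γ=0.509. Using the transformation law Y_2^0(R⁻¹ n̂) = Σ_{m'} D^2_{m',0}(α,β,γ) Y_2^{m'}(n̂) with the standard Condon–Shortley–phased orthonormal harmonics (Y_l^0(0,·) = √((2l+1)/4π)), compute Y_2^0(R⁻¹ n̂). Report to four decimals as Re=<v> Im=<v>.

Re=0.1065 Im=0.0000

Need the full column D^2_{m',0} for m'=−2..2 at α=0.7846, β=0.2524, γ=0.509.
cos(β/2)=0.992047, sin(β/2)=0.125865
d^2_{-2,0}: single k=2 term ⇒ +0.038190;  D = +0.000061+0.038190i
d^2_{-1,0}: k∈[1..2] ⇒ +0.301009 -0.004845 = +0.296163;  D = +0.209586+0.209252i
d^2_{0,0}: k∈[0..2] ⇒ +0.968567 -0.062364 +0.000251 = +0.906453;  D = +0.906453+0.000000i
d^2_{1,0}: k∈[0..1] ⇒ -0.301009 +0.004845 = -0.296163;  D = -0.209586+0.209252i
d^2_{2,0}: single k=0 term ⇒ +0.038190;  D = +0.000061-0.038190i
Y_2^{m'}(θ=0.8804,φ=2.087) and Σ D·Y over m':
  (+0.0001+0.0382i)·(-0.1177+0.1971i)  (+0.2096+0.2093i)·(-0.1872-0.3299i)  (+0.9065+0.0000i)·(+0.0683+0.0000i)  (-0.2096+0.2093i)·(+0.1872-0.3299i)  (+0.0001-0.0382i)·(-0.1177-0.1971i)
Y_2^0(R⁻¹ n̂) = +0.106465-0.000000i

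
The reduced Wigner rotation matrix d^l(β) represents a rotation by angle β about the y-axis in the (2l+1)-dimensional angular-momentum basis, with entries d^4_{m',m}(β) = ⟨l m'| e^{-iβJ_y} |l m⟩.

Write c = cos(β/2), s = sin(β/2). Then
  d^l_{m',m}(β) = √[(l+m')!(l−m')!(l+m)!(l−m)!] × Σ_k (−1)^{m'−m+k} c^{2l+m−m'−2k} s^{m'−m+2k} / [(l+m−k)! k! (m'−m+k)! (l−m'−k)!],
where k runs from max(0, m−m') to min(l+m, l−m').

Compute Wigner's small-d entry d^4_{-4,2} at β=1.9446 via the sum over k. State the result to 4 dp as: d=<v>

d^4_{-4,2}(β=1.9446) via Wigner's sum:
c=cos(1.9446/2)=0.563401, s=sin(1.9446/2)=0.826184; N=√[1·40320·720·2]=7619.763776
The bounds max(0,m−m')=6 and min(l+m,l−m')=6 give 1 term
  k=6: (−1)^0·7619.7638/(1440)·0.5634^2·0.8262^6 = +0.534163
d^4_{-4,2}(1.9446) = +0.534163

d=0.5342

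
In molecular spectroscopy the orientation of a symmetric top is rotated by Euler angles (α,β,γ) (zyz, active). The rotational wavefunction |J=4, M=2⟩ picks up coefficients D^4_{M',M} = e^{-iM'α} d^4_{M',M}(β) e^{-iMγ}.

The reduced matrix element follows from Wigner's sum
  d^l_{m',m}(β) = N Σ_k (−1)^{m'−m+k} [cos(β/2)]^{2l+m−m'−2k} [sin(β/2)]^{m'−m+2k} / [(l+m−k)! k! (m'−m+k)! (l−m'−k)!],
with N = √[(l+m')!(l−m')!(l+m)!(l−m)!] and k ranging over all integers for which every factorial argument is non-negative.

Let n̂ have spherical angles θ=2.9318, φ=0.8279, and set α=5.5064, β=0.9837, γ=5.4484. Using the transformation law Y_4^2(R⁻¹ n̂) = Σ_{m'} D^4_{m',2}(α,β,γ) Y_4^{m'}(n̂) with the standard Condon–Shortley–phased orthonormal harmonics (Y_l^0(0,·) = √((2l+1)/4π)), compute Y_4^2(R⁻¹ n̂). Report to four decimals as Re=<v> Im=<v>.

Re=-0.1457 Im=0.2123

Need the full column D^4_{m',2} for m'=−4..4 at α=5.5064, β=0.9837, γ=5.4484.
cos(β/2)=0.881461, sin(β/2)=0.472257
d^4_{-4,2}: single k=6 term ⇒ +0.045610;  D = +0.006058-0.045206i
d^4_{-3,2}: k∈[5..6] ⇒ +0.180588 -0.017279 = +0.163309;  D = +0.128934-0.100229i
d^4_{-2,2}: k∈[4..6] ⇒ +0.450420 -0.103433 +0.002474 = +0.349462;  D = +0.347113+0.040447i
d^4_{-1,2}: k∈[3..5] ⇒ +0.792622 -0.341279 +0.019593 = +0.470936;  D = +0.295392+0.366775i
d^4_{0,2}: k∈[2..4] ⇒ +0.992422 -0.759656 +0.081771 = +0.314538;  D = -0.031018+0.313004i
d^4_{1,2}: k∈[1..3] ⇒ +0.828392 -1.188933 +0.227519 = -0.133022;  D = +0.102148-0.085210i
d^4_{2,2}: k∈[0..2] ⇒ +0.364438 -1.255326 +0.450420 = -0.440467;  D = +0.439004+0.035880i
d^4_{3,2}: k∈[0..1] ⇒ -0.730573 +0.629124 = -0.101449;  D = +0.066317+0.076772i
d^4_{4,2}: single k=0 term ⇒ +0.553547;  D = +0.035581-0.552402i
Y_4^{m'}(θ=2.9318,φ=0.8279) and Σ D·Y over m':
  (+0.0061-0.0452i)·(-0.0008+0.0001i)  (+0.1289-0.1002i)·(+0.0087+0.0068i)  (+0.3471+0.0404i)·(-0.0070-0.0823i)  (+0.2954+0.3668i)·(-0.2409+0.2623i)  (-0.0310+0.3130i)·(+0.6697+0.0000i)  (+0.1021-0.0852i)·(+0.2409+0.2623i)  (+0.4390+0.0359i)·(-0.0070+0.0823i)  (+0.0663+0.0768i)·(-0.0087+0.0068i)  (+0.0356-0.5524i)·(-0.0008-0.0001i)
Y_4^2(R⁻¹ n̂) = -0.145740+0.212308i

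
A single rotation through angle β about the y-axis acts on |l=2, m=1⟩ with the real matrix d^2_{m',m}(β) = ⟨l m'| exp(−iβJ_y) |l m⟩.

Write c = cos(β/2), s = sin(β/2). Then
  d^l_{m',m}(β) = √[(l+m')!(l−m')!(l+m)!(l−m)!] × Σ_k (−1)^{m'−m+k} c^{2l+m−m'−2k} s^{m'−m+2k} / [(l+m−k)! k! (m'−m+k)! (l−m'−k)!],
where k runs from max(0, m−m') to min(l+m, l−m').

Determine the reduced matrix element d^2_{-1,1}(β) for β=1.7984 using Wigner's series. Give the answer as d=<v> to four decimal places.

d^2_{-1,1}(β=1.7984) via Wigner's sum:
c=cos(1.7984/2)=0.622236, s=sin(1.7984/2)=0.782829; N=√[1·6·6·1]=6.000000
k∈{2,3} keeps every argument non-negative
  k=2: (−1)^0·6.0000/(2)·0.6222^2·0.7828^2 = +0.711814
  k=3: (−1)^1·6.0000/(6)·0.6222^0·0.7828^4 = -0.375551
d^2_{-1,1}(1.7984) = +0.711814 -0.375551 = +0.336263

d=0.3363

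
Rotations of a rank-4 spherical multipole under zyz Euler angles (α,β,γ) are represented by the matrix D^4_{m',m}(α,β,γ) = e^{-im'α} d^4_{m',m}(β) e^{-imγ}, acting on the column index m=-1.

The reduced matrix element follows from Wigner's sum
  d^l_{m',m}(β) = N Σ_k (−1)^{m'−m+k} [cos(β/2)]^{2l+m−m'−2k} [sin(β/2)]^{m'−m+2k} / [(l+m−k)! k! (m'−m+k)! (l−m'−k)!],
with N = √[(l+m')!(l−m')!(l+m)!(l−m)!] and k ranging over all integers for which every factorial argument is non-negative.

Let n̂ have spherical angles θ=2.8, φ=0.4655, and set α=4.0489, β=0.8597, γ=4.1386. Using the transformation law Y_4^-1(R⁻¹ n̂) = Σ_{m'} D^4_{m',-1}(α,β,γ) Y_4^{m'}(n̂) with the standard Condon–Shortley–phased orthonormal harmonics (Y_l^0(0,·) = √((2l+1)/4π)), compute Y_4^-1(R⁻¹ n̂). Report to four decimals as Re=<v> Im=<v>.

Re=0.3185 Im=0.2830

Need the full column D^4_{m',-1} for m'=−4..4 at α=4.0489, β=0.8597, γ=4.1386.
cos(β/2)=0.909028, sin(β/2)=0.416734
d^4_{-4,-1}: single k=3 term ⇒ +0.336170;  D = +0.028926+0.334923i
d^4_{-3,-1}: k∈[2..3] ⇒ +0.777774 -0.272437 = +0.505337;  D = -0.423432-0.275810i
d^4_{-2,-1}: k∈[1..3] ⇒ +0.906854 -0.952953 +0.133519 = +0.087421;  D = +0.082704-0.028326i
d^4_{-1,-1}: k∈[0..3] ⇒ +0.466250 -1.469855 +0.617829 -0.043282 = -0.429058;  D = +0.140460-0.405415i
d^4_{0,-1}: k∈[0..3] ⇒ -0.955908 +1.205401 -0.253335 +0.008874 = +0.005031;  D = -0.002731-0.004225i
d^4_{1,-1}: k∈[0..3] ⇒ +0.979903 -0.617829 +0.064924 -0.000910 = +0.426088;  D = +0.424375+0.038169i
d^4_{2,-1}: k∈[0..2] ⇒ -0.635302 +0.200279 -0.008418 = -0.443441;  D = +0.303300-0.323495i
d^4_{3,-1}: k∈[0..1] ⇒ +0.272437 -0.034354 = +0.238083;  D = -0.036548-0.235261i
d^4_{4,-1}: single k=0 term ⇒ -0.070652;  D = -0.061683-0.034452i
Y_4^{m'}(θ=2.8,φ=0.4655) and Σ D·Y over m':
  (+0.0289+0.3349i)·(-0.0016-0.0053i)  (-0.4234-0.2758i)·(-0.0077+0.0437i)  (+0.0827-0.0283i)·(+0.1169-0.1570i)  (+0.1405-0.4054i)·(-0.4289+0.2155i)  (-0.0027-0.0042i)·(+0.4181+0.0000i)  (+0.4244+0.0382i)·(+0.4289+0.2155i)  (+0.3033-0.3235i)·(+0.1169+0.1570i)  (-0.0365-0.2353i)·(+0.0077+0.0437i)  (-0.0617-0.0345i)·(-0.0016+0.0053i)
Y_4^-1(R⁻¹ n̂) = +0.318535+0.282980i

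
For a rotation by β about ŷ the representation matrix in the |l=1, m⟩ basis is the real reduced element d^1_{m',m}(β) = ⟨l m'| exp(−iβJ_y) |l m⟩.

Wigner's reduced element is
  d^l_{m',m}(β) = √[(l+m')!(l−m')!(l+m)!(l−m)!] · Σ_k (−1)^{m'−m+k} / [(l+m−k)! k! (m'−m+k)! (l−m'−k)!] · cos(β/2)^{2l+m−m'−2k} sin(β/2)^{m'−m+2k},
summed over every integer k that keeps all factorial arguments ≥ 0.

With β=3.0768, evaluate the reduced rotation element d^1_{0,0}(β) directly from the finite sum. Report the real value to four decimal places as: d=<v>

d^1_{0,0}(β=3.0768) via Wigner's sum:
With c≡cos(β/2)=0.032391 and s≡sin(β/2)=0.999475, N=[1·1·1·1]^{1/2}=1.000000
Admissible k: 0..1 (factorial args all ≥0)
  k=0: (−1)^0·1.0000/(1)·0.0324^2·0.9995^0 = +0.001049
  k=1: (−1)^1·1.0000/(1)·0.0324^0·0.9995^2 = -0.998951
d^1_{0,0}(3.0768) = +0.001049 -0.998951 = -0.997902

d=-0.9979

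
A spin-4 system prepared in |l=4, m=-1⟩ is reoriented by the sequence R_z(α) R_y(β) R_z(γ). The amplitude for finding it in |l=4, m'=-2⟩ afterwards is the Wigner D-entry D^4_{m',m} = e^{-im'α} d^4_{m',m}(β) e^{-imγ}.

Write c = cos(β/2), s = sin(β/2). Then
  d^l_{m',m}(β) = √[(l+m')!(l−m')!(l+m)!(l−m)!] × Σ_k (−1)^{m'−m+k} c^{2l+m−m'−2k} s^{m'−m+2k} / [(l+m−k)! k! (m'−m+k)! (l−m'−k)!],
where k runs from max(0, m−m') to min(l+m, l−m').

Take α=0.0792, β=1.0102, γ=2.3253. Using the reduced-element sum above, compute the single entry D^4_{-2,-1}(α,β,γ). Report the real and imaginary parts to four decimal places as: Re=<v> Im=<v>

First d^4_{-2,-1}(β=1.0102), then the phase factors e^{-i(-2)α} and e^{-i(-1)γ}:
c=cos(1.0102/2)=0.875126, s=sin(1.0102/2)=0.483895; N=√[2·720·6·120]=1018.233765
Admissible k: 1..3 (factorial args all ≥0)
  k=1: (−1)^0·1018.2338/(240)·0.8751^7·0.4839^1 = +0.807015
  k=2: (−1)^1·1018.2338/(48)·0.8751^5·0.4839^3 = -1.233709
  k=3: (−1)^2·1018.2338/(72)·0.8751^3·0.4839^5 = +0.251468
d^4_{-2,-1}(1.0102) = +0.807015 -1.233709 +0.251468 = -0.175226
Attach z-rotation phases: D = e^{-i(-2)(0.0792)}·(-0.175226)·e^{-i(-1)(2.3253)} = +0.138653-0.107142i

Re=0.1387 Im=-0.1071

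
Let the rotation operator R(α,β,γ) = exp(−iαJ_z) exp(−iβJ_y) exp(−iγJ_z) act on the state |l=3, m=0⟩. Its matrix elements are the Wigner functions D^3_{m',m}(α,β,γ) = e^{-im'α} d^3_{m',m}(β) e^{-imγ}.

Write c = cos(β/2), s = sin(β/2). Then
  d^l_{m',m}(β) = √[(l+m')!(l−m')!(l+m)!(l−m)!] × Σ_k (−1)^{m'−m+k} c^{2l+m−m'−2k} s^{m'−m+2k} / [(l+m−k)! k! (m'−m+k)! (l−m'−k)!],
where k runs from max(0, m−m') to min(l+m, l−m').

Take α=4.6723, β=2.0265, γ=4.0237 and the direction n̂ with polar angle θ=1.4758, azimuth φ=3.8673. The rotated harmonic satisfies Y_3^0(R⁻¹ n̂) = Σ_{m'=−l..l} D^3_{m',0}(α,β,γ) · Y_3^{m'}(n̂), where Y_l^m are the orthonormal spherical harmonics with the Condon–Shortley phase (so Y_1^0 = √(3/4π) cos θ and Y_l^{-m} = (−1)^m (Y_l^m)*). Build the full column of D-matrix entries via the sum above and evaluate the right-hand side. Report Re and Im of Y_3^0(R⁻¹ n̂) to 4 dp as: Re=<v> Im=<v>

Need the full column D^3_{m',0} for m'=−3..3 at α=4.6723, β=2.0265, γ=4.0237.
cos(β/2)=0.529106, sin(β/2)=0.848556
d^3_{-3,0}: single k=3 term ⇒ +0.404747;  D = +0.048560+0.401823i
d^3_{-2,0}: k∈[2..3] ⇒ +0.309095 -0.795000 = -0.485906;  D = +0.484345-0.038917i
d^3_{-1,0}: k∈[1..3] ⇒ +0.121894 -0.940547 +0.806372 = -0.012281;  D = +0.000492+0.012271i
d^3_{0,0}: k∈[0..3] ⇒ +0.021941 -0.507894 +1.306319 -0.373321 = +0.447044;  D = +0.447044+0.000000i
d^3_{1,0}: k∈[0..2] ⇒ -0.121894 +0.940547 -0.806372 = +0.012281;  D = -0.000492+0.012271i
d^3_{2,0}: k∈[0..1] ⇒ +0.309095 -0.795000 = -0.485906;  D = +0.484345+0.038917i
d^3_{3,0}: single k=0 term ⇒ -0.404747;  D = -0.048560+0.401823i
Y_3^{m'}(θ=1.4758,φ=3.8673) and Σ D·Y over m':
  (+0.0486+0.4018i)·(+0.2346+0.3382i)  (+0.4843-0.0389i)·(+0.0114-0.0954i)  (+0.0005+0.0123i)·(+0.2298-0.2039i)  (+0.4470+0.0000i)·(-0.1046+0.0000i)  (-0.0005+0.0123i)·(-0.2298-0.2039i)  (+0.4843+0.0389i)·(+0.0114+0.0954i)  (-0.0486+0.4018i)·(-0.2346+0.3382i)
Y_3^0(R⁻¹ n̂) = -0.286913+0.000000i

Re=-0.2869 Im=0.0000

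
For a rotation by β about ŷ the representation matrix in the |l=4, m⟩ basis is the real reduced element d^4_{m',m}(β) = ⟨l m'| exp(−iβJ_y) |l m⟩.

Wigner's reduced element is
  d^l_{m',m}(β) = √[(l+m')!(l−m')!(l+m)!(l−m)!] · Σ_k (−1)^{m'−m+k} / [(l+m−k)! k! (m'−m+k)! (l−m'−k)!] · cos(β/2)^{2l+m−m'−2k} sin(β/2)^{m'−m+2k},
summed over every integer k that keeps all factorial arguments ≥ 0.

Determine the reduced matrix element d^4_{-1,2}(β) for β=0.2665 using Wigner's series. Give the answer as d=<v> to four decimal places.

d^4_{-1,2}(β=0.2665) via Wigner's sum:
c=cos(0.2665/2)=0.991135, s=sin(0.2665/2)=0.132856; N=√[6·120·720·2]=1018.233765
k: max(0,(2)−(-1))=3 … min(4+(2),4−(-1))=5
  k=3: (−1)^0·1018.2338/(72)·0.9911^5·0.1329^3 = +0.031719
  k=4: (−1)^1·1018.2338/(48)·0.9911^3·0.1329^5 = -0.000855
  k=5: (−1)^2·1018.2338/(240)·0.9911^1·0.1329^7 = +0.000003
d^4_{-1,2}(0.2665) = +0.031719 -0.000855 +0.000003 = +0.030867

d=0.0309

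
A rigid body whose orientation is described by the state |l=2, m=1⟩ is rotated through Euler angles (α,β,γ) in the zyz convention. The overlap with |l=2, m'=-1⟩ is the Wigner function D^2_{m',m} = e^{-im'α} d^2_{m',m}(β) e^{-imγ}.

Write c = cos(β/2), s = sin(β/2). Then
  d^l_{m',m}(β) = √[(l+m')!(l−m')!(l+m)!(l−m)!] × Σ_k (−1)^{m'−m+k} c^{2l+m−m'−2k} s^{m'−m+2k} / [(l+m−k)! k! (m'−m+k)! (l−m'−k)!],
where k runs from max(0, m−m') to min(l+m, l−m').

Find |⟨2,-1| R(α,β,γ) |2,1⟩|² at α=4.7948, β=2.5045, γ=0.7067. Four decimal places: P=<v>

Split into d^2_{-1,1}(β=2.5045) × two z-phases.
Half-angle: c=0.313186, s=0.949692. N=√(1·6·6·1)=6.000000
k: max(0,(1)−(-1))=2 … min(2+(1),2−(-1))=3
  k=2: (−1)^0·6.0000/(2)·0.3132^2·0.9497^2 = +0.265395
  k=3: (−1)^1·6.0000/(6)·0.3132^0·0.9497^4 = -0.813449
d^2_{-1,1}(2.5045) = +0.265395 -0.813449 = -0.548055
|D^2_{-1,1}|² = |d^2_{-1,1}(β)|² = (-0.548055)² = 0.300364 (the z-rotation phases have unit modulus)

P=0.3004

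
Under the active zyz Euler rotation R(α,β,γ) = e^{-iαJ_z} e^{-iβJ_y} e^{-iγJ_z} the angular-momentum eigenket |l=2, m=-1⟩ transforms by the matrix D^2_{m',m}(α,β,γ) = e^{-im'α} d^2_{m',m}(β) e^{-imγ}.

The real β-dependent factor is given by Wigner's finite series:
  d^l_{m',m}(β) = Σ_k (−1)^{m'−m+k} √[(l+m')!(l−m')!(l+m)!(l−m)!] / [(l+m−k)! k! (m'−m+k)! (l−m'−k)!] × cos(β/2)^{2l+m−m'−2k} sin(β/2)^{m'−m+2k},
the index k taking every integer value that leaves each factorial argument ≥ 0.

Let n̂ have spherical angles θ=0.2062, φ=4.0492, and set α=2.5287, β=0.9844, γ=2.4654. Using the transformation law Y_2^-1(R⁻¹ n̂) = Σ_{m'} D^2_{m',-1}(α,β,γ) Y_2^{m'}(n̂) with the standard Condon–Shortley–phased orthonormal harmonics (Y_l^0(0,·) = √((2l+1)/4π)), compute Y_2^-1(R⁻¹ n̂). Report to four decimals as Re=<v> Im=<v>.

Need the full column D^2_{m',-1} for m'=−2..2 at α=2.5287, β=0.9844, γ=2.4654.
cos(β/2)=0.881295, sin(β/2)=0.472566
d^2_{-2,-1}: single k=1 term ⇒ +0.646929;  D = +0.210356+0.611774i
d^2_{-1,-1}: k∈[0..1] ⇒ +0.603234 -0.520342 = +0.082892;  D = +0.023044-0.079625i
d^2_{0,-1}: k∈[0..1] ⇒ -0.792323 +0.227816 = -0.564507;  D = +0.440294-0.353284i
d^2_{1,-1}: k∈[0..1] ⇒ +0.520342 -0.049871 = +0.470471;  D = +0.469529-0.029761i
d^2_{2,-1}: single k=0 term ⇒ -0.186011;  D = +0.158619+0.097161i
Y_2^{m'}(θ=0.2062,φ=4.0492) and Σ D·Y over m':
  (+0.2104+0.6118i)·(-0.0039-0.0157i)  (+0.0230-0.0796i)·(-0.0953+0.1220i)  (+0.4403-0.3533i)·(+0.5911+0.0000i)  (+0.4695-0.0298i)·(+0.0953+0.1220i)  (+0.1586+0.0972i)·(-0.0039+0.0157i)
Y_2^-1(R⁻¹ n̂) = +0.322808-0.147575i

Re=0.3228 Im=-0.1476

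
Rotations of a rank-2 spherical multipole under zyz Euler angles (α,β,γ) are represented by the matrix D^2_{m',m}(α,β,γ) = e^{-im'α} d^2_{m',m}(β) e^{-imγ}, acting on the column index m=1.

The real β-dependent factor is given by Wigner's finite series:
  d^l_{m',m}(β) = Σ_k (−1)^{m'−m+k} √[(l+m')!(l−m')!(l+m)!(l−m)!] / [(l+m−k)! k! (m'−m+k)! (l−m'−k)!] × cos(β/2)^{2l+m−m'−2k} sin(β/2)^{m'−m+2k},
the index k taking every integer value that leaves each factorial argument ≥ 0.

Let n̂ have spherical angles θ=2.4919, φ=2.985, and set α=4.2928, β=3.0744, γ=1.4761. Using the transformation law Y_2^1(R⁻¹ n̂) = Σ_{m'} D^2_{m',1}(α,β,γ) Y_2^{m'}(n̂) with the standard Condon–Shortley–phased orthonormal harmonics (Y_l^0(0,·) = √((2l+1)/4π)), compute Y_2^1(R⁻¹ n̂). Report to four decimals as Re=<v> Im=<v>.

Re=0.3677 Im=-0.0297

Need the full column D^2_{m',1} for m'=−2..2 at α=4.2928, β=3.0744, γ=1.4761.
cos(β/2)=0.033590, sin(β/2)=0.999436
d^2_{-2,1}: single k=3 term ⇒ +0.067066;  D = +0.045444+0.049323i
d^2_{-1,1}: k∈[2..3] ⇒ +0.003381 -0.997745 = -0.994364;  D = +0.942344-0.317408i
d^2_{0,1}: k∈[1..2] ⇒ +0.000093 -0.082139 = -0.082046;  D = -0.007758+0.081679i
d^2_{1,1}: k∈[0..1] ⇒ +0.000001 -0.003381 = -0.003380;  D = -0.002943-0.001663i
d^2_{2,1}: single k=0 term ⇒ -0.000076;  D = +0.000061-0.000045i
Y_2^{m'}(θ=2.4919,φ=2.985) and Σ D·Y over m':
  (+0.0454+0.0493i)·(+0.1345+0.0436i)  (+0.9423-0.3174i)·(+0.3676+0.0580i)  (-0.0078+0.0817i)·(+0.2845+0.0000i)  (-0.0029-0.0017i)·(-0.3676+0.0580i)  (+0.0001-0.0000i)·(+0.1345-0.0436i)
Y_2^1(R⁻¹ n̂) = +0.367749-0.029700i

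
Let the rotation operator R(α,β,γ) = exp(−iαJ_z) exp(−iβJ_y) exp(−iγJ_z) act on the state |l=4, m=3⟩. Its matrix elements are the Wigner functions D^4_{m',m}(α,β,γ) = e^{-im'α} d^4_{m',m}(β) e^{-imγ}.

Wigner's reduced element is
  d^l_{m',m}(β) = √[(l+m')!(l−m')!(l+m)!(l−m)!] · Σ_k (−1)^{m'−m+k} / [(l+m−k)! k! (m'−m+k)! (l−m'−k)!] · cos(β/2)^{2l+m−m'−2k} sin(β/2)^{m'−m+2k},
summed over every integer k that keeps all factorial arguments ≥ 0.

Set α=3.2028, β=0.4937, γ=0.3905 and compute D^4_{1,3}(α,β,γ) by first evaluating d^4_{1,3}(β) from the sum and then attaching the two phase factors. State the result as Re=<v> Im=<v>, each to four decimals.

D^4_{1,3}(3.2028,0.4937,0.3905) = e^{-i·1·3.2028}·d^4_{1,3}(0.4937)·e^{-i·3·0.3905}. Compute d first:
c=cos(0.4937/2)=0.969687, s=sin(0.4937/2)=0.244351; N=√[120·6·5040·1]=1904.940944
k∈{2,3} keeps every argument non-negative
  k=2: (−1)^0·1904.9409/(240)·0.9697^6·0.2444^2 = +0.393991
  k=3: (−1)^1·1904.9409/(144)·0.9697^4·0.2444^4 = -0.041696
d^4_{1,3}(0.4937) = +0.393991 -0.041696 = +0.352295
Phases: e^{-i·(1)·3.2028}=-0.998127+0.061169i, e^{-i·(3)·0.3905}=+0.388770-0.921335i ⇒ D=-0.116851+0.332351i

Re=-0.1169 Im=0.3324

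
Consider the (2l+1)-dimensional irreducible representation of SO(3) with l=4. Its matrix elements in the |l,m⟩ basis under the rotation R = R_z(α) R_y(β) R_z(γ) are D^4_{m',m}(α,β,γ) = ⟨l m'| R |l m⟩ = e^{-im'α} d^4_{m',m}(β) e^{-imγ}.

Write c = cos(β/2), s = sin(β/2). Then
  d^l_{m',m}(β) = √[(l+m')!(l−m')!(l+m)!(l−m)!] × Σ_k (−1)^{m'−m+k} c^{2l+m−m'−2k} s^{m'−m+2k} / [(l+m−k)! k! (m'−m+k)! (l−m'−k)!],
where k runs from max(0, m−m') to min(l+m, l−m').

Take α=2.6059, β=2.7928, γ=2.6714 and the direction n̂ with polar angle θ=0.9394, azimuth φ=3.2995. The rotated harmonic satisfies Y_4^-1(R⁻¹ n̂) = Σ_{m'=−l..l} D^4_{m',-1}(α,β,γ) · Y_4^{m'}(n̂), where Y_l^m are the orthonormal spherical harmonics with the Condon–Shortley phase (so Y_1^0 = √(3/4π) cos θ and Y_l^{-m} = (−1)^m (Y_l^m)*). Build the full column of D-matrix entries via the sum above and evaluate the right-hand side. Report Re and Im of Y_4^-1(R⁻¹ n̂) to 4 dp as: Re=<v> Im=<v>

Re=0.3296 Im=0.0369

Need the full column D^4_{m',-1} for m'=−4..4 at α=2.6059, β=2.7928, γ=2.6714.
cos(β/2)=0.173514, sin(β/2)=0.984831
d^4_{-4,-1}: single k=3 term ⇒ +0.001124;  D = +0.000971+0.000567i
d^4_{-3,-1}: k∈[2..3] ⇒ +0.000210 -0.011280 = -0.011070;  D = +0.005370+0.009680i
d^4_{-2,-1}: k∈[1..3] ⇒ +0.000020 -0.003187 +0.068442 = +0.065275;  D = -0.001907+0.065248i
d^4_{-1,-1}: k∈[0..3] ⇒ +0.000001 -0.000397 +0.025580 -0.274687 = -0.249503;  D = -0.133569+0.210740i
d^4_{0,-1}: k∈[0..3] ⇒ -0.000021 +0.004031 -0.129860 +0.697240 = +0.571389;  D = -0.509383+0.258873i
d^4_{1,-1}: k∈[0..3] ⇒ +0.000265 -0.025580 +0.412031 -0.884902 = -0.498187;  D = -0.497118-0.032608i
d^4_{2,-1}: k∈[0..2] ⇒ -0.002125 +0.102664 -0.661460 = -0.560920;  D = +0.462570+0.317271i
d^4_{3,-1}: k∈[0..1] ⇒ +0.011280 -0.218026 = -0.206747;  D = -0.086921-0.187587i
d^4_{4,-1}: single k=0 term ⇒ -0.036216;  D = -0.003680+0.036029i
Y_4^{m'}(θ=0.9394,φ=3.2995) and Σ D·Y over m':
  (+0.0010+0.0006i)·(+0.1516-0.1109i)  (+0.0054+0.0097i)·(-0.3458+0.1773i)  (-0.0019+0.0652i)·(+0.2981-0.0974i)  (-0.1336+0.2107i)·(+0.1249-0.0199i)  (-0.5094+0.2589i)·(-0.3389+0.0000i)  (-0.4971-0.0326i)·(-0.1249-0.0199i)  (+0.4626+0.3173i)·(+0.2981+0.0974i)  (-0.0869-0.1876i)·(+0.3458+0.1773i)  (-0.0037+0.0360i)·(+0.1516+0.1109i)
Y_4^-1(R⁻¹ n̂) = +0.329650+0.036852i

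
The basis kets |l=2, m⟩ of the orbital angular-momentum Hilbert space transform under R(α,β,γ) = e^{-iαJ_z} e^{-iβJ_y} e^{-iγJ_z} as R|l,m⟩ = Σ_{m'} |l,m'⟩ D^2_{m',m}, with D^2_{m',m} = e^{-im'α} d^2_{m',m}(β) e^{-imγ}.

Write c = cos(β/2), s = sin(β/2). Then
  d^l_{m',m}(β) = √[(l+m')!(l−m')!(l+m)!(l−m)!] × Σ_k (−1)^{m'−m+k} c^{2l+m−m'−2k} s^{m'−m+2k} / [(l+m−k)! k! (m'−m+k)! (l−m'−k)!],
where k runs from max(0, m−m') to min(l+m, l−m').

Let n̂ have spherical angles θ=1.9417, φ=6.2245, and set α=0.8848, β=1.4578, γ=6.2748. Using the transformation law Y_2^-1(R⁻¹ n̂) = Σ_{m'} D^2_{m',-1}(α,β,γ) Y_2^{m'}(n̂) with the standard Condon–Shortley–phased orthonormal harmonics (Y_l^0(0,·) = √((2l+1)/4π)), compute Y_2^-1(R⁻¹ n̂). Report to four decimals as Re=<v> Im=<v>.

Re=0.1663 Im=0.2917

Need the full column D^2_{m',-1} for m'=−2..2 at α=0.8848, β=1.4578, γ=6.2748.
cos(β/2)=0.745908, sin(β/2)=0.666050
d^2_{-2,-1}: single k=1 term ⇒ +0.552830;  D = -0.104634+0.542838i
d^2_{-1,-1}: k∈[0..1] ⇒ +0.309556 -0.740465 = -0.430908;  D = -0.275743-0.331131i
d^2_{0,-1}: k∈[0..1] ⇒ -0.677075 +0.539859 = -0.137217;  D = -0.137212+0.001151i
d^2_{1,-1}: k∈[0..1] ⇒ +0.740465 -0.196800 = +0.543664;  D = +0.340841-0.423554i
d^2_{2,-1}: single k=0 term ⇒ -0.440793;  D = +0.090675+0.431366i
Y_2^{m'}(θ=1.9417,φ=6.2245) and Σ D·Y over m':
  (-0.1046+0.5428i)·(+0.3332+0.0393i)  (-0.2757-0.3311i)·(-0.2605-0.0153i)  (-0.1372+0.0012i)·(-0.1911+0.0000i)  (+0.3408-0.4236i)·(+0.2605-0.0153i)  (+0.0907+0.4314i)·(+0.3332-0.0393i)
Y_2^-1(R⁻¹ n̂) = +0.166273+0.291654i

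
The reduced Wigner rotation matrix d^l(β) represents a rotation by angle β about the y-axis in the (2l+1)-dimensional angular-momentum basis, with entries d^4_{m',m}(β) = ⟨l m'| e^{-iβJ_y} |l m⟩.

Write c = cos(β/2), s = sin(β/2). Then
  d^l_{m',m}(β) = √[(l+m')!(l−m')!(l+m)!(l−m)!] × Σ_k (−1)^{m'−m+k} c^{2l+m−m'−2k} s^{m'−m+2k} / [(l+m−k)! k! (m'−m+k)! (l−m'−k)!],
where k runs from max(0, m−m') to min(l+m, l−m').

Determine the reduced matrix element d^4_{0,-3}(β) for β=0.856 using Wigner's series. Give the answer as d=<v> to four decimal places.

d=-0.4176

d^4_{0,-3}(β=0.856) via Wigner's sum:
c=cos(0.856/2)=0.909798, s=sin(0.856/2)=0.415052; N=√[24·24·1·5040]=1703.830978
Admissible k: 0..1 (factorial args all ≥0)
  k=0: (−1)^3·1703.8310/(144)·0.9098^5·0.4151^3 = -0.527346
  k=1: (−1)^4·1703.8310/(144)·0.9098^3·0.4151^5 = +0.109752
d^4_{0,-3}(0.856) = -0.527346 +0.109752 = -0.417594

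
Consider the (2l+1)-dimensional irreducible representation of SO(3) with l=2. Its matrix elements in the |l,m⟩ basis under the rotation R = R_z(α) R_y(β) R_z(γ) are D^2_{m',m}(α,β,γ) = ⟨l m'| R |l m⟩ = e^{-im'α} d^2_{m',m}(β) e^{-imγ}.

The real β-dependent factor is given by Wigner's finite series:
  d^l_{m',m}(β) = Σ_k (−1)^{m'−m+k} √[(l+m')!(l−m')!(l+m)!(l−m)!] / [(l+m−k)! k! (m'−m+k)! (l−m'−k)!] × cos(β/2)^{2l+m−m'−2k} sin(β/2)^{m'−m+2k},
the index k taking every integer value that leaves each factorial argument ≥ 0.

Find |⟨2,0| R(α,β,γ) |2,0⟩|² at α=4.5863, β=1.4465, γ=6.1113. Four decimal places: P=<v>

First d^2_{0,0}(β=1.4465), then the phase factors e^{-i(0)α} and e^{-i(0)γ}:
With c≡cos(β/2)=0.749659 and s≡sin(β/2)=0.661825, N=[2·2·2·2]^{1/2}=4.000000
Admissible k: 0..2 (factorial args all ≥0)
  k=0: (−1)^0·4.0000/(4)·0.7497^4·0.6618^0 = +0.315831
  k=1: (−1)^1·4.0000/(1)·0.7497^2·0.6618^2 = -0.984630
  k=2: (−1)^2·4.0000/(4)·0.7497^0·0.6618^4 = +0.191854
d^2_{0,0}(1.4465) = +0.315831 -0.984630 +0.191854 = -0.476945
|D^2_{0,0}|² = |d^2_{0,0}(β)|² = (-0.476945)² = 0.227476 (the z-rotation phases have unit modulus)

P=0.2275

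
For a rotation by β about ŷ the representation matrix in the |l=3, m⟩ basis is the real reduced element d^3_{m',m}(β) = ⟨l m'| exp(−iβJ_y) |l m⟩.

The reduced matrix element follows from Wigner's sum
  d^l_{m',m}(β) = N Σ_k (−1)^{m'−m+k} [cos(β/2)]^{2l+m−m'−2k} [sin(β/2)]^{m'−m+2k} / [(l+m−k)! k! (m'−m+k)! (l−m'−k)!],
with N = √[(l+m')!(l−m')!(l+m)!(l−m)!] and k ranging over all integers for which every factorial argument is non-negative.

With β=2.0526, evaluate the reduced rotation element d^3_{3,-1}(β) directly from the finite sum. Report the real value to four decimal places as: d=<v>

d=0.5563

d^3_{3,-1}(β=2.0526) via Wigner's sum:
c=cos(2.0526/2)=0.517987, s=sin(2.0526/2)=0.855388; N=√[720·1·2·24]=185.903201
k: max(0,(-1)−(3))=0 … min(3+(-1),3−(3))=0
  k=0: (−1)^4·185.9032/(48)·0.5180^2·0.8554^4 = +0.556336
d^3_{3,-1}(2.0526) = +0.556336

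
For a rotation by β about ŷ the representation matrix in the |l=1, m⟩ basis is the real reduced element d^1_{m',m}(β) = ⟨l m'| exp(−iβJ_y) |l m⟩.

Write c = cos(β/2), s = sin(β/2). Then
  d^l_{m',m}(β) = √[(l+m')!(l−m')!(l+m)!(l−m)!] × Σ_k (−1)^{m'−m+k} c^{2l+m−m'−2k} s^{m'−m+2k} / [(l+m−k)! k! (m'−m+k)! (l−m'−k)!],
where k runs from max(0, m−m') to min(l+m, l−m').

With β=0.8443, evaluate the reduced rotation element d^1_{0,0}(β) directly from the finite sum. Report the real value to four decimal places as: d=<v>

d=0.6643

d^1_{0,0}(β=0.8443) via Wigner's sum:
Half-angle: c=0.912210, s=0.409723. N=√(1·1·1·1)=1.000000
Admissible k: 0..1 (factorial args all ≥0)
  k=0: (−1)^0·1.0000/(1)·0.9122^2·0.4097^0 = +0.832127
  k=1: (−1)^1·1.0000/(1)·0.9122^0·0.4097^2 = -0.167873
d^1_{0,0}(0.8443) = +0.832127 -0.167873 = +0.664255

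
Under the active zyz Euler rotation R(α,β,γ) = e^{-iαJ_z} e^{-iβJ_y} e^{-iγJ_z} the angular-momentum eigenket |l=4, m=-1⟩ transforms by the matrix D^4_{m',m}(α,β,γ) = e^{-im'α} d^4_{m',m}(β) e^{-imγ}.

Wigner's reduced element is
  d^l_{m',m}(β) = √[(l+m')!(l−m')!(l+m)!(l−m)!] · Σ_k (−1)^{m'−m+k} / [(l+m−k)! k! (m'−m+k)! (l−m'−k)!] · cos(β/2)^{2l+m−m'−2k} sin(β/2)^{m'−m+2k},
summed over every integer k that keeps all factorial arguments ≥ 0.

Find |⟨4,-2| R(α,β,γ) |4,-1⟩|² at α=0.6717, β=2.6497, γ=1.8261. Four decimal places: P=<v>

First d^4_{-2,-1}(β=2.6497), then the phase factors e^{-i(-2)α} and e^{-i(-1)γ}:
With c≡cos(β/2)=0.243474 and s≡sin(β/2)=0.969907, N=[2·720·6·120]^{1/2}=1018.233765
The bounds max(0,m−m')=1 and min(l+m,l−m')=3 give 3 terms
  k=1: (−1)^0·1018.2338/(240)·0.2435^7·0.9699^1 = +0.000209
  k=2: (−1)^1·1018.2338/(48)·0.2435^5·0.9699^3 = -0.016560
  k=3: (−1)^2·1018.2338/(72)·0.2435^3·0.9699^5 = +0.175197
d^4_{-2,-1}(2.6497) = +0.000209 -0.016560 +0.175197 = +0.158845
|D^4_{-2,-1}|² = |d^4_{-2,-1}(β)|² = (+0.158845)² = 0.025232 (the z-rotation phases have unit modulus)

P=0.0252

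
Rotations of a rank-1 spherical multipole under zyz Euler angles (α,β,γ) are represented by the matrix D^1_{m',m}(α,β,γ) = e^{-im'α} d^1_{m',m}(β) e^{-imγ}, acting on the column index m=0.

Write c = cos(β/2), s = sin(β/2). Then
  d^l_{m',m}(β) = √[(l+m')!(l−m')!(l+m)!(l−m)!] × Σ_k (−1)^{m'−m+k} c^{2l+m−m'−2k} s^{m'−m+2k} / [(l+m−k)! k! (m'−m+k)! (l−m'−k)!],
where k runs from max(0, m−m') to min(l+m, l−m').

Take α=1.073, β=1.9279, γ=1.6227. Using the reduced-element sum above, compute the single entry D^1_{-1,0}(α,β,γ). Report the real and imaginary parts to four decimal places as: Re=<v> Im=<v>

Split into d^1_{-1,0}(β=1.9279) × two z-phases.
Half-angle: c=0.570280, s=0.821451. N=√(1·2·1·1)=1.414214
k∈{1} keeps every argument non-negative
  k=1: (−1)^0·1.4142/(1)·0.5703^1·0.8215^1 = +0.662498
d^1_{-1,0}(1.9279) = +0.662498
Phases: e^{-i·(-1)·1.073}=+0.477490+0.878637i, e^{-i·(0)·1.6227}=+1.000000+0.000000i ⇒ D=+0.316336+0.582095i

Re=0.3163 Im=0.5821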